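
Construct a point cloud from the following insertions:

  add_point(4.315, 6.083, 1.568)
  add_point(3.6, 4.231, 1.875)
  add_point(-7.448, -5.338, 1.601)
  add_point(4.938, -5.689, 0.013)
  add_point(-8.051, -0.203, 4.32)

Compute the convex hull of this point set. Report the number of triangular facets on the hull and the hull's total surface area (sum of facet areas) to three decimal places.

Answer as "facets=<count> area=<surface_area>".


5 of the 5 inputs are extreme points: [0, 1, 2, 3, 4].

Per-facet area ½‖(b−a)×(c−a)‖:
  f1: (p1, p3, p4) → 63.5633
  f2: (p1, p0, p4) → 9.3835
  f3: (p1, p0, p3) → 5.8012
  f4: (p2, p3, p4) → 35.8496
  f5: (p2, p0, p4) → 40.3872
  f6: (p2, p0, p3) → 73.9247
Σ area = 228.910

Check V−E+F: 5 − 9 + 6 = 2.

facets=6 area=228.910


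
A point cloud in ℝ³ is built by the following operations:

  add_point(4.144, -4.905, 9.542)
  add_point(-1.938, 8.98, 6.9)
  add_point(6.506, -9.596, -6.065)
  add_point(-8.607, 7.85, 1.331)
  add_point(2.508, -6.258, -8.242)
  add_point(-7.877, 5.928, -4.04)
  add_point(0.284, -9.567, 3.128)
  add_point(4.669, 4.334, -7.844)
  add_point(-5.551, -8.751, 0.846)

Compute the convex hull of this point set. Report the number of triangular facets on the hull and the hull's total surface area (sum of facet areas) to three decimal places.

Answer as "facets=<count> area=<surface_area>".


facets=14 area=894.902

Hull vertices (9/9): indices [0, 1, 2, 3, 4, 5, 6, 7, 8].

Facet areas (half cross-product norm):
  f1: (p0, p1, p3) → 64.4371
  f2: (p7, p1, p3) → 70.3940
  f3: (p7, p0, p2) → 114.7103
  f4: (p7, p0, p1) → 125.0933
  f5: (p8, p0, p3) → 113.0365
  f6: (p6, p0, p2) → 45.6970
  f7: (p6, p8, p2) → 34.2184
  f8: (p6, p8, p0) → 22.3168
  f9: (p4, p7, p2) → 27.6616
  f10: (p4, p8, p2) → 34.9376
  f11: (p5, p8, p3) → 44.9493
  f12: (p5, p4, p8) → 91.8652
  f13: (p5, p7, p3) → 34.2870
  f14: (p5, p4, p7) → 71.2981
Σ area = 894.902

Check V−E+F: 9 − 21 + 14 = 2.


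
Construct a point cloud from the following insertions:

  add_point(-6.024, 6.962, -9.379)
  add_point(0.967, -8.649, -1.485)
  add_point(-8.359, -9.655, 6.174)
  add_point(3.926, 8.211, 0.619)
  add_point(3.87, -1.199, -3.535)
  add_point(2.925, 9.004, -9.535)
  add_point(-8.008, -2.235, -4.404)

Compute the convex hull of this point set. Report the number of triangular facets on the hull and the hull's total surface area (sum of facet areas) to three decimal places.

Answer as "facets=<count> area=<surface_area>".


facets=10 area=639.923

Extreme-point indices: [0, 1, 2, 3, 4, 5, 6] — 7 of 7 on the boundary.

Area of each hull facet:
  f1: (p0, p3, p2) → 152.0965
  f2: (p0, p5, p3) → 46.8876
  f3: (p1, p3, p2) → 103.4528
  f4: (p1, p0, p5) → 85.2091
  f5: (p4, p5, p3) → 49.6801
  f6: (p4, p1, p3) → 29.1361
  f7: (p4, p1, p5) → 23.8968
  f8: (p6, p0, p2) → 32.1986
  f9: (p6, p1, p2) → 63.4071
  f10: (p6, p1, p0) → 53.9586
Σ area = 639.923

Euler characteristic 7−15+10 = 2 ✓


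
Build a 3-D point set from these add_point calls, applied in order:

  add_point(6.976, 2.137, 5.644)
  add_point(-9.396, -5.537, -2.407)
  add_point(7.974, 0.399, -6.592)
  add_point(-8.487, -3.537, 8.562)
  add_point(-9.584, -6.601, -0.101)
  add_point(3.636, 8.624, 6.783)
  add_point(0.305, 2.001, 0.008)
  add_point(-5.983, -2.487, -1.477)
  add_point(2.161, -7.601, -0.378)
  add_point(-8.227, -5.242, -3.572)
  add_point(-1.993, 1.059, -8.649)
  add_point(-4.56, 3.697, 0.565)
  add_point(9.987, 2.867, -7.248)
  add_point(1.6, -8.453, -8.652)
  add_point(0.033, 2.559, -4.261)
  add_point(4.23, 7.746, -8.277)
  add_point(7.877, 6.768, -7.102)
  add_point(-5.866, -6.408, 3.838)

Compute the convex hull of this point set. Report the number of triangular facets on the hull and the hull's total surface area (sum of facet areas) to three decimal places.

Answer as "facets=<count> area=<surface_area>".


Hull vertices (14/18): indices [0, 1, 3, 4, 5, 8, 9, 10, 11, 12, 13, 15, 16, 17].

Triangle areas on the boundary:
  f1: (p16, p5, p12) → 31.1709
  f2: (p16, p15, p12) → 6.6962
  f3: (p16, p15, p5) → 28.9354
  f4: (p11, p3, p5) → 64.8243
  f5: (p11, p15, p5) → 72.4373
  f6: (p13, p8, p4) → 49.1175
  f7: (p13, p8, p12) → 57.5702
  f8: (p13, p15, p12) → 53.8457
  f9: (p17, p3, p4) → 15.8968
  f10: (p17, p8, p4) → 23.9144
  f11: (p17, p8, p3) → 17.0335
  f12: (p0, p3, p5) → 61.0931
  f13: (p0, p8, p3) → 87.4564
  f14: (p0, p5, p12) → 47.9245
  f15: (p0, p8, p12) → 77.4324
  f16: (p10, p11, p15) → 45.2830
  f17: (p10, p13, p15) → 41.6525
  f18: (p1, p10, p11) → 50.0483
  f19: (p1, p3, p4) → 8.4080
  f20: (p1, p11, p3) → 53.9134
  f21: (p1, p13, p4) → 15.1125
  f22: (p9, p10, p13) → 48.4246
  f23: (p9, p1, p13) → 5.0514
  f24: (p9, p1, p10) → 4.0758
Σ area = 967.318

Euler characteristic 14−36+24 = 2 ✓

facets=24 area=967.318


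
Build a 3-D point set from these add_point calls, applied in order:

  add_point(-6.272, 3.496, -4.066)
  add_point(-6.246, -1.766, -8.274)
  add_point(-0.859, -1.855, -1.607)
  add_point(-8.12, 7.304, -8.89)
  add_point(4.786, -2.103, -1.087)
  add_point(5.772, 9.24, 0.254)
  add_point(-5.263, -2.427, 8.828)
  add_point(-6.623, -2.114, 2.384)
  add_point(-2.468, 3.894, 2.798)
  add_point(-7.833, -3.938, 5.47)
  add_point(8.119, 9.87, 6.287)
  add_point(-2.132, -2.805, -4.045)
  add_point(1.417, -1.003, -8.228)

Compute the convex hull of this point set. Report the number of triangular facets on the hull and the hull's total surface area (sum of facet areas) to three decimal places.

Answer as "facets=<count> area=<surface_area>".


facets=16 area=756.913

Points on the hull: [1, 3, 4, 5, 6, 8, 9, 10, 11, 12] (10 of 13).

Area of each hull facet:
  f1: (p6, p9, p3) → 37.7025
  f2: (p8, p10, p3) → 74.8090
  f3: (p8, p6, p3) → 48.3386
  f4: (p8, p6, p10) → 53.1786
  f5: (p5, p10, p3) → 31.3855
  f6: (p5, p12, p3) → 86.5612
  f7: (p1, p9, p3) → 63.7642
  f8: (p1, p12, p3) → 35.5450
  f9: (p4, p6, p10) → 100.4536
  f10: (p4, p5, p10) → 36.2352
  f11: (p4, p5, p12) → 45.6974
  f12: (p4, p6, p9) → 31.5116
  f13: (p11, p1, p12) → 17.1167
  f14: (p11, p4, p12) → 20.7547
  f15: (p11, p1, p9) → 32.1679
  f16: (p11, p4, p9) → 41.6914
Σ area = 756.913

Euler: V−E+F = 10−24+16 = 2.


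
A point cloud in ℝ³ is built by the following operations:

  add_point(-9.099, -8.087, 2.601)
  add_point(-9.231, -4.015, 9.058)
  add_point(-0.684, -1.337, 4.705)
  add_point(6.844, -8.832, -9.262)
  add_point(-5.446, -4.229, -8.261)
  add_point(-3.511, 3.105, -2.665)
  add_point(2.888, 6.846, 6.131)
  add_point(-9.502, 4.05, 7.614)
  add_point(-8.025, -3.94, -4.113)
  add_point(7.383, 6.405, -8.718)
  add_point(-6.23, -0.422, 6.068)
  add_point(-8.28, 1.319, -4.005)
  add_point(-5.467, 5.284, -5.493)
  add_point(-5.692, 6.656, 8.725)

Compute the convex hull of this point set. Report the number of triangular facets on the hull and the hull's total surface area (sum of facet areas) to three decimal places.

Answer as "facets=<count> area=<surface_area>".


Hull vertices (12/14): indices [0, 1, 2, 3, 4, 6, 7, 8, 9, 11, 12, 13].

Per-facet area ½‖(b−a)×(c−a)‖:
  f1: (p6, p3, p9) → 118.2320
  f2: (p4, p3, p9) → 95.1544
  f3: (p13, p6, p9) → 57.9526
  f4: (p1, p13, p7) → 17.1538
  f5: (p1, p13, p6) → 47.5992
  f6: (p12, p4, p9) → 65.8606
  f7: (p12, p13, p7) → 32.6252
  f8: (p12, p13, p9) → 91.9913
  f9: (p2, p6, p3) → 74.5304
  f10: (p2, p1, p3) → 69.8172
  f11: (p2, p1, p6) → 38.6324
  f12: (p0, p4, p3) → 77.2723
  f13: (p0, p1, p3) → 63.9750
  f14: (p0, p1, p7) → 28.9941
  f15: (p11, p12, p4) → 18.7899
  f16: (p11, p12, p7) → 30.0955
  f17: (p11, p0, p7) → 64.0378
  f18: (p8, p0, p4) → 12.7763
  f19: (p8, p11, p4) → 12.8167
  f20: (p8, p11, p0) → 18.2076
Σ area = 1036.514

Euler characteristic 12−30+20 = 2 ✓

facets=20 area=1036.514


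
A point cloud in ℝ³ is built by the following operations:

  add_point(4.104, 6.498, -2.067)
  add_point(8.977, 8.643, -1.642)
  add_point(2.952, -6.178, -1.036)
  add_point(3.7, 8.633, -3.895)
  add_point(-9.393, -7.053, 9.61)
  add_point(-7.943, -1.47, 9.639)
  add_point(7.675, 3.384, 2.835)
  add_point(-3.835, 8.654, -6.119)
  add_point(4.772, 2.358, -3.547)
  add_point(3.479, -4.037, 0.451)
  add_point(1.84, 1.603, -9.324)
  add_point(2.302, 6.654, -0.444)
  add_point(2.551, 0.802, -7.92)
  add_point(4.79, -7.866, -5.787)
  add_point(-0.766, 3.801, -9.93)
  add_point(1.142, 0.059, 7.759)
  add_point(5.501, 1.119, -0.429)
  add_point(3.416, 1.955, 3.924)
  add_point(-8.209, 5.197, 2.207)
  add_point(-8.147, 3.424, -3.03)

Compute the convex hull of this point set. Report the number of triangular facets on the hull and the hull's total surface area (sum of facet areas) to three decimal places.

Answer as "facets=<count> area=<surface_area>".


Hull vertices (13/20): indices [1, 2, 3, 4, 5, 6, 7, 10, 13, 14, 15, 18, 19].

Per-facet area ½‖(b−a)×(c−a)‖:
  f1: (p18, p7, p1) → 67.3480
  f2: (p6, p13, p1) → 49.3543
  f3: (p19, p13, p4) → 139.1531
  f4: (p19, p18, p4) → 38.7722
  f5: (p19, p18, p7) → 20.2795
  f6: (p2, p13, p4) → 25.1049
  f7: (p2, p6, p13) → 27.5631
  f8: (p5, p18, p1) → 86.4810
  f9: (p5, p18, p4) → 22.2378
  f10: (p3, p7, p1) → 2.6220
  f11: (p14, p19, p7) → 25.6672
  f12: (p14, p3, p7) → 26.0474
  f13: (p14, p19, p13) → 68.4868
  f14: (p14, p3, p1) → 17.6045
  f15: (p15, p6, p1) → 19.6495
  f16: (p15, p5, p1) → 48.3614
  f17: (p15, p5, p4) → 24.8632
  f18: (p15, p2, p4) → 70.0717
  f19: (p15, p2, p6) → 45.1057
  f20: (p10, p14, p1) → 21.5172
  f21: (p10, p13, p1) → 65.8519
  f22: (p10, p14, p13) → 9.8780
Σ area = 922.021

Euler characteristic 13−33+22 = 2 ✓

facets=22 area=922.021


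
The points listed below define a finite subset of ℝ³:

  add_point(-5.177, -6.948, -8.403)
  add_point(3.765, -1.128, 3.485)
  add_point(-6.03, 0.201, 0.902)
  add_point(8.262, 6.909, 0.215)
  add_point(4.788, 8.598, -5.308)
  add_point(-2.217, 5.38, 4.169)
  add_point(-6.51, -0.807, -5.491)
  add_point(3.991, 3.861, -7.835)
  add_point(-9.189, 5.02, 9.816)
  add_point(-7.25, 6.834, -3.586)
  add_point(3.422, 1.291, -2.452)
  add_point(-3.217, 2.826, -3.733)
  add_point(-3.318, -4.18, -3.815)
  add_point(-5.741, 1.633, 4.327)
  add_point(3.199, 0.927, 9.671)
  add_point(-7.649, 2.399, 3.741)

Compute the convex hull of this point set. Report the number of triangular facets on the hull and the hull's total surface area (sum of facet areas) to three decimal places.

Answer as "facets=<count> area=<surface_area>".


facets=14 area=786.287

9 of the 16 inputs are extreme points: [0, 1, 3, 4, 6, 7, 8, 9, 14].

Area of each hull facet:
  f1: (p4, p3, p8) → 67.3860
  f2: (p14, p3, p8) → 77.6349
  f3: (p14, p0, p8) → 135.4282
  f4: (p9, p4, p8) → 80.1909
  f5: (p7, p4, p3) → 17.7631
  f6: (p7, p9, p0) → 80.8431
  f7: (p7, p9, p4) → 32.6468
  f8: (p1, p14, p3) → 31.8182
  f9: (p1, p14, p0) → 33.3652
  f10: (p1, p7, p3) → 46.1430
  f11: (p1, p7, p0) → 84.1796
  f12: (p6, p0, p8) → 39.2689
  f13: (p6, p9, p8) → 53.6336
  f14: (p6, p9, p0) → 5.9857
Σ area = 786.287

Euler: V−E+F = 9−21+14 = 2.


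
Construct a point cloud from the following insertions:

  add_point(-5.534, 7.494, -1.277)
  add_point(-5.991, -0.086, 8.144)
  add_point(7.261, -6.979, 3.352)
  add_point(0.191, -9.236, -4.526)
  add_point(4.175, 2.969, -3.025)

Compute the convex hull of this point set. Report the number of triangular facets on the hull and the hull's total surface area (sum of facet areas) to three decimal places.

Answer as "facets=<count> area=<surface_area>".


Extreme-point indices: [0, 1, 2, 3, 4] — 5 of 5 on the boundary.

Area of each hull facet:
  f1: (p3, p2, p1) → 82.4575
  f2: (p3, p0, p1) → 98.1936
  f3: (p4, p2, p1) → 87.2906
  f4: (p4, p0, p1) → 65.3229
  f5: (p4, p3, p2) → 61.2607
  f6: (p4, p3, p0) → 69.4886
Σ area = 464.014

Check V−E+F: 5 − 9 + 6 = 2.

facets=6 area=464.014


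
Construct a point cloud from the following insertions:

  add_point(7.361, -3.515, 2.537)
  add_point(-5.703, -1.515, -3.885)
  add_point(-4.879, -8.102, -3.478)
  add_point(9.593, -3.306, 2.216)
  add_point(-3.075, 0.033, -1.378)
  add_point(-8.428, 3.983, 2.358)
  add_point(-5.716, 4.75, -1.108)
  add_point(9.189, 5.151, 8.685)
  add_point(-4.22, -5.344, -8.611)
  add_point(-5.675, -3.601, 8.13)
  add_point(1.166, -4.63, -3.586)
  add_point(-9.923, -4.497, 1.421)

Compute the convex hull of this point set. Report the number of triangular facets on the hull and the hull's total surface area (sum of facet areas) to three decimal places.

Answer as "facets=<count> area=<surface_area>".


8 of the 12 inputs are extreme points: [2, 3, 5, 6, 7, 8, 9, 11].

Facet areas (half cross-product norm):
  f1: (p8, p7, p3) → 84.8056
  f2: (p6, p8, p7) → 109.5444
  f3: (p9, p7, p3) → 84.6879
  f4: (p2, p8, p3) → 47.6089
  f5: (p2, p9, p3) → 94.1035
  f6: (p2, p8, p11) → 21.2360
  f7: (p2, p9, p11) → 30.7084
  f8: (p5, p6, p7) → 39.7005
  f9: (p5, p9, p7) → 84.8769
  f10: (p5, p9, p11) → 33.0963
  f11: (p5, p8, p11) → 49.9485
  f12: (p5, p6, p8) → 25.9963
Σ area = 706.313

Check V−E+F: 8 − 18 + 12 = 2.

facets=12 area=706.313


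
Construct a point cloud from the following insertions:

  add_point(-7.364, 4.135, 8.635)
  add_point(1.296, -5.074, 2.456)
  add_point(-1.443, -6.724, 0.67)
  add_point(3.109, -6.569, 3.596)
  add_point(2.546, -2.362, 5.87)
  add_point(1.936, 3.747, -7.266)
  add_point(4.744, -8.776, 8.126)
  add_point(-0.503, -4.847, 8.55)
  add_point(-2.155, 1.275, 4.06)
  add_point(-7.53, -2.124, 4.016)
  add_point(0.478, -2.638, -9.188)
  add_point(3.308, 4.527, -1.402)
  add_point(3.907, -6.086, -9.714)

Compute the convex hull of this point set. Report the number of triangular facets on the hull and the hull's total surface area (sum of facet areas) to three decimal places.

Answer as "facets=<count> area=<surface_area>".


facets=16 area=640.830

10 of the 13 inputs are extreme points: [0, 2, 4, 5, 6, 7, 9, 10, 11, 12].

Facet areas (half cross-product norm):
  f1: (p12, p11, p6) → 106.2768
  f2: (p2, p6, p9) → 39.7394
  f3: (p2, p12, p9) → 36.5878
  f4: (p2, p12, p6) → 53.2468
  f5: (p5, p12, p11) → 29.8184
  f6: (p5, p0, p9) → 61.2910
  f7: (p5, p0, p11) → 38.7064
  f8: (p7, p6, p9) → 17.7050
  f9: (p7, p0, p9) → 34.1210
  f10: (p7, p0, p6) → 10.3082
  f11: (p4, p11, p6) → 20.5052
  f12: (p4, p0, p6) → 32.7357
  f13: (p4, p0, p11) → 60.5194
  f14: (p10, p12, p9) → 33.1762
  f15: (p10, p5, p9) → 52.0429
  f16: (p10, p5, p12) → 14.0497
Σ area = 640.830

Euler: V−E+F = 10−24+16 = 2.


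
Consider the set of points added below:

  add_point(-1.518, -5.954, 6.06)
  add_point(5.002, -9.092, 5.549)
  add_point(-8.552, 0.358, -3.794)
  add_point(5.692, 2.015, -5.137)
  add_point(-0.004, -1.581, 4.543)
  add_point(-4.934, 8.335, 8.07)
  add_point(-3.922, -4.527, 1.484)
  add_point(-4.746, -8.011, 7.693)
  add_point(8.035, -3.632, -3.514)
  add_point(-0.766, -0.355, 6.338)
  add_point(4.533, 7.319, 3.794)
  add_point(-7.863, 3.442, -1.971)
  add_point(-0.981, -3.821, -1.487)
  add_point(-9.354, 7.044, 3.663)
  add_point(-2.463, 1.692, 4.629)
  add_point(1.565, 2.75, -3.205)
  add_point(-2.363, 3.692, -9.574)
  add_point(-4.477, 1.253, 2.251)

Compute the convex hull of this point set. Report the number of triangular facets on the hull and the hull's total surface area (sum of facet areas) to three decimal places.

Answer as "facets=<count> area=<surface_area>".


Extreme-point indices: [1, 2, 3, 5, 7, 8, 10, 11, 12, 13, 16] — 11 of 18 on the boundary.

Facet areas (half cross-product norm):
  f1: (p7, p2, p13) → 72.7043
  f2: (p7, p5, p13) → 50.9430
  f3: (p7, p5, p1) → 81.4483
  f4: (p12, p1, p8) → 45.1793
  f5: (p12, p7, p1) → 47.4422
  f6: (p12, p7, p2) → 47.9295
  f7: (p10, p3, p8) → 31.7831
  f8: (p10, p1, p8) → 74.4875
  f9: (p10, p5, p1) → 85.8986
  f10: (p11, p2, p13) → 7.2546
  f11: (p16, p3, p8) → 23.6273
  f12: (p16, p12, p8) → 51.3421
  f13: (p16, p12, p2) → 39.5325
  f14: (p16, p11, p2) → 16.4794
  f15: (p16, p11, p13) → 20.1412
  f16: (p16, p10, p3) → 47.6647
  f17: (p16, p5, p13) → 46.2366
  f18: (p16, p10, p5) → 80.7188
Σ area = 870.813

Check V−E+F: 11 − 27 + 18 = 2.

facets=18 area=870.813


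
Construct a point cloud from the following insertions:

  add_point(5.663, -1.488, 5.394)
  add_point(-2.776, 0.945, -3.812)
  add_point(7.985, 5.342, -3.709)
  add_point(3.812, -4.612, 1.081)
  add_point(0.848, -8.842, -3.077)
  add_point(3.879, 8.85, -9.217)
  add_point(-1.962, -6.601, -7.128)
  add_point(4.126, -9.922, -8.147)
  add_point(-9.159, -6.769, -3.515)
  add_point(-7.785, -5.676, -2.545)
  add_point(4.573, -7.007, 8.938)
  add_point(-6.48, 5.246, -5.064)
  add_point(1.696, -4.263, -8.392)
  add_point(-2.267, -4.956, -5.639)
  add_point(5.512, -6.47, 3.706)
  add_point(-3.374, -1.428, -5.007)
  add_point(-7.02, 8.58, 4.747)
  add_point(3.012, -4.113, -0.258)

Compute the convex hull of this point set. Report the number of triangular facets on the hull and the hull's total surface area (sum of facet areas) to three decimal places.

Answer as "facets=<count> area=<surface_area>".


facets=20 area=999.982

12 of the 18 inputs are extreme points: [0, 2, 4, 5, 6, 7, 8, 10, 11, 12, 14, 16].

Triangle areas on the boundary:
  f1: (p16, p10, p8) → 149.5556
  f2: (p5, p7, p2) → 62.7416
  f3: (p5, p16, p2) → 66.2932
  f4: (p4, p7, p8) → 26.7328
  f5: (p4, p10, p8) → 62.0645
  f6: (p4, p10, p7) → 29.6216
  f7: (p14, p7, p2) → 85.2254
  f8: (p14, p10, p2) → 29.4704
  f9: (p14, p10, p7) → 15.3358
  f10: (p0, p10, p2) → 13.3180
  f11: (p0, p16, p2) → 91.3624
  f12: (p0, p16, p10) → 49.1725
  f13: (p6, p7, p8) → 15.6867
  f14: (p11, p16, p8) → 63.2950
  f15: (p11, p5, p16) → 58.3747
  f16: (p11, p6, p8) → 48.1244
  f17: (p11, p6, p5) → 75.0625
  f18: (p12, p5, p7) → 22.1575
  f19: (p12, p6, p7) → 13.7391
  f20: (p12, p6, p5) → 22.6487
Σ area = 999.982

Check V−E+F: 12 − 30 + 20 = 2.


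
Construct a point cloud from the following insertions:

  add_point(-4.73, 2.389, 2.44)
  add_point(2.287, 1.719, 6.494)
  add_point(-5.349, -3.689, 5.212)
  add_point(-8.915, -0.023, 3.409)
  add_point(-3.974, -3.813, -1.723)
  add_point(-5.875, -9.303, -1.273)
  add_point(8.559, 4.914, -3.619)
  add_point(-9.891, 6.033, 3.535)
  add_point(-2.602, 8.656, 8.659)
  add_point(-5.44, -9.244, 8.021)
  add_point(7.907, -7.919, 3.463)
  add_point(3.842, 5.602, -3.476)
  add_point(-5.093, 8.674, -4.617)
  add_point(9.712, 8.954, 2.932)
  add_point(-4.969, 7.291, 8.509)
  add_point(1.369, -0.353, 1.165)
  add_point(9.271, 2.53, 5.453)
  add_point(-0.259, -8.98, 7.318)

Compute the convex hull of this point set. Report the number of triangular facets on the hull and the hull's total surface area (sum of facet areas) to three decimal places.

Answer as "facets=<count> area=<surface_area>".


12 of the 18 inputs are extreme points: [3, 5, 6, 7, 8, 9, 10, 12, 13, 14, 16, 17].

Per-facet area ½‖(b−a)×(c−a)‖:
  f1: (p12, p5, p7) → 80.8504
  f2: (p6, p12, p13) → 55.1239
  f3: (p6, p12, p5) → 126.3612
  f4: (p8, p12, p7) → 45.6079
  f5: (p8, p12, p13) → 88.8955
  f6: (p3, p5, p7) → 14.5261
  f7: (p3, p9, p7) → 15.9360
  f8: (p3, p9, p5) → 45.6248
  f9: (p10, p6, p5) → 107.3346
  f10: (p10, p6, p13) → 57.0075
  f11: (p14, p9, p7) → 57.4263
  f12: (p14, p8, p7) → 6.6959
  f13: (p14, p8, p9) → 19.2767
  f14: (p17, p9, p5) → 24.2613
  f15: (p17, p10, p5) → 46.2231
  f16: (p17, p8, p9) → 46.5107
  f17: (p16, p17, p10) → 48.2065
  f18: (p16, p10, p13) → 19.7908
  f19: (p16, p17, p8) → 100.5564
  f20: (p16, p8, p13) → 45.6862
Σ area = 1051.902

Euler characteristic 12−30+20 = 2 ✓

facets=20 area=1051.902


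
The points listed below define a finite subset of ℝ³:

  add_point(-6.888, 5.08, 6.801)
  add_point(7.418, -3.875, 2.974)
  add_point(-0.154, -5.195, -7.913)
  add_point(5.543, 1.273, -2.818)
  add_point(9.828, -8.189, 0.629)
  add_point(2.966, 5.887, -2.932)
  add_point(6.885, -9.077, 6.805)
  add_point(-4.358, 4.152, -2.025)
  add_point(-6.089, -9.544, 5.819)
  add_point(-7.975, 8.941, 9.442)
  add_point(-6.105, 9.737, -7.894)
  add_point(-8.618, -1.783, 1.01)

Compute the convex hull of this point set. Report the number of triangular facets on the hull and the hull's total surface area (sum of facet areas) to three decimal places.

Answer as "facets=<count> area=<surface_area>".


Points on the hull: [1, 2, 3, 4, 5, 6, 8, 9, 10, 11] (10 of 12).

Per-facet area ½‖(b−a)×(c−a)‖:
  f1: (p9, p10, p11) → 97.7369
  f2: (p2, p10, p11) → 89.1497
  f3: (p5, p9, p10) → 89.2812
  f4: (p8, p2, p4) → 98.7627
  f5: (p8, p6, p4) → 41.8657
  f6: (p8, p2, p11) → 60.4080
  f7: (p8, p9, p11) → 61.3504
  f8: (p8, p6, p9) → 123.0854
  f9: (p3, p2, p10) → 74.0977
  f10: (p3, p5, p10) → 20.3842
  f11: (p3, p2, p4) → 53.9387
  f12: (p1, p6, p4) → 16.6508
  f13: (p1, p3, p4) → 20.7902
  f14: (p1, p3, p5) → 15.1733
  f15: (p1, p6, p9) → 66.1098
  f16: (p1, p5, p9) → 102.8251
Σ area = 1031.610

Euler: V−E+F = 10−24+16 = 2.

facets=16 area=1031.610


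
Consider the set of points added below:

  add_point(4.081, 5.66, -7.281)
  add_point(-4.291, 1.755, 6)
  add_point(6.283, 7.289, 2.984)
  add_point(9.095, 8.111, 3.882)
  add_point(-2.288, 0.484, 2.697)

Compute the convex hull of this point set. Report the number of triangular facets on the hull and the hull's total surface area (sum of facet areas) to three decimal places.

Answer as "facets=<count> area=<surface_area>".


Points on the hull: [0, 1, 2, 3, 4] (5 of 5).

Facet areas (half cross-product norm):
  f1: (p4, p3, p1) → 27.5839
  f2: (p0, p4, p1) → 17.5266
  f3: (p0, p4, p3) → 73.3849
  f4: (p2, p3, p1) → 10.3178
  f5: (p2, p0, p1) → 65.3871
  f6: (p2, p0, p3) → 13.9578
Σ area = 208.158

Euler: V−E+F = 5−9+6 = 2.

facets=6 area=208.158


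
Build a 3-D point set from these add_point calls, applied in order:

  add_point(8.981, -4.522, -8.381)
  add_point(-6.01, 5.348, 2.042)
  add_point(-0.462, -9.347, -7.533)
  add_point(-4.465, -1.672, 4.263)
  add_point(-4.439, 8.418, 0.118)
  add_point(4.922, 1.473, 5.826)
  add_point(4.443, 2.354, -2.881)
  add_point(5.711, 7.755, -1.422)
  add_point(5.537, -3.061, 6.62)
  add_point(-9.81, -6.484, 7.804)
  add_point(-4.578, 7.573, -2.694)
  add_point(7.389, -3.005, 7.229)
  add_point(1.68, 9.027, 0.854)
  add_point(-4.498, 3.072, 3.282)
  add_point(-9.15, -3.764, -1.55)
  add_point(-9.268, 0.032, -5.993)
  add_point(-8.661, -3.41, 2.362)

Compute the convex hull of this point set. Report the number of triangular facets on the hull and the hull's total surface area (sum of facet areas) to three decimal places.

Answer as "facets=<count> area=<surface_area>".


facets=20 area=985.963

Points on the hull: [0, 1, 2, 4, 5, 7, 9, 10, 11, 12, 14, 15] (12 of 17).

Facet areas (half cross-product norm):
  f1: (p11, p2, p9) → 138.2788
  f2: (p11, p2, p0) → 83.1936
  f3: (p15, p2, p0) → 66.0721
  f4: (p5, p11, p9) → 44.6805
  f5: (p7, p11, p0) → 93.0088
  f6: (p7, p5, p12) → 22.3498
  f7: (p7, p5, p11) → 17.9004
  f8: (p14, p2, p9) → 53.4234
  f9: (p14, p15, p9) → 11.9677
  f10: (p14, p15, p2) → 34.8120
  f11: (p1, p15, p9) → 68.1330
  f12: (p1, p4, p15) → 19.8576
  f13: (p1, p5, p9) → 82.5328
  f14: (p1, p5, p12) → 41.1112
  f15: (p1, p4, p12) → 11.1445
  f16: (p10, p4, p15) → 11.2888
  f17: (p10, p15, p0) → 87.1494
  f18: (p10, p7, p0) → 74.2505
  f19: (p10, p7, p12) → 15.8690
  f20: (p10, p4, p12) → 8.9389
Σ area = 985.963

Euler characteristic 12−30+20 = 2 ✓


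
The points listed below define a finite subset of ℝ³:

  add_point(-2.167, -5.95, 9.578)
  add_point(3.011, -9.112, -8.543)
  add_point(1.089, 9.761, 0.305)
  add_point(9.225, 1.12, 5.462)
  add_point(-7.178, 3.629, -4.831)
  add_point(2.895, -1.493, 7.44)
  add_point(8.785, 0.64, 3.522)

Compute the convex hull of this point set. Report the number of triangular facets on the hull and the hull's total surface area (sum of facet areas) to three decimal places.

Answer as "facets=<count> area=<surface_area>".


Extreme-point indices: [0, 1, 2, 3, 4, 5, 6] — 7 of 7 on the boundary.

Area of each hull facet:
  f1: (p0, p1, p4) → 138.3154
  f2: (p0, p1, p3) → 121.9251
  f3: (p2, p1, p4) → 96.0117
  f4: (p2, p0, p4) → 99.6533
  f5: (p6, p1, p3) → 7.2348
  f6: (p6, p2, p3) → 12.3712
  f7: (p6, p2, p1) → 102.2586
  f8: (p5, p0, p3) → 7.8645
  f9: (p5, p2, p3) → 45.1603
  f10: (p5, p2, p0) → 38.3582
Σ area = 669.153

Euler: V−E+F = 7−15+10 = 2.

facets=10 area=669.153


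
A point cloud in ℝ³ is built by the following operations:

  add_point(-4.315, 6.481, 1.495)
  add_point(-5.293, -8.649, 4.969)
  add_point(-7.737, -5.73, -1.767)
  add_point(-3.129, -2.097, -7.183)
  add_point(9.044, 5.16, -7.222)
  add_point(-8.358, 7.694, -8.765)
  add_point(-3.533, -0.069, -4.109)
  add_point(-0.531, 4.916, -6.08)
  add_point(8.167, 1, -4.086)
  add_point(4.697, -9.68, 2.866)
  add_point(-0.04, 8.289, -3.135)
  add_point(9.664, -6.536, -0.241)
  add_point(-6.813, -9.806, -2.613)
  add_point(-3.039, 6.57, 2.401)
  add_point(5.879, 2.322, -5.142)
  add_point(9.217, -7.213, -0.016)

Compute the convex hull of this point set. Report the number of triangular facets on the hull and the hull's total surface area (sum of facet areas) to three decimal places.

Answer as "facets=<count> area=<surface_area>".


facets=20 area=887.312

Extreme-point indices: [0, 1, 2, 3, 4, 5, 9, 10, 11, 12, 13, 15] — 12 of 16 on the boundary.

Per-facet area ½‖(b−a)×(c−a)‖:
  f1: (p4, p13, p11) → 103.5173
  f2: (p2, p12, p5) → 20.8375
  f3: (p2, p1, p12) → 15.9457
  f4: (p9, p1, p12) → 40.1027
  f5: (p9, p13, p11) → 59.4353
  f6: (p9, p13, p1) → 79.7900
  f7: (p0, p13, p5) → 4.9140
  f8: (p0, p13, p1) → 12.1874
  f9: (p0, p2, p5) → 70.7961
  f10: (p0, p2, p1) → 50.5882
  f11: (p3, p12, p5) → 44.0936
  f12: (p3, p4, p5) → 79.3609
  f13: (p10, p13, p5) → 32.7315
  f14: (p10, p4, p5) → 46.0085
  f15: (p10, p4, p13) → 25.8080
  f16: (p15, p9, p11) → 1.2097
  f17: (p15, p9, p12) → 32.8770
  f18: (p15, p3, p12) → 72.2440
  f19: (p15, p4, p11) → 3.4247
  f20: (p15, p3, p4) → 91.4402
Σ area = 887.312

Euler: V−E+F = 12−30+20 = 2.


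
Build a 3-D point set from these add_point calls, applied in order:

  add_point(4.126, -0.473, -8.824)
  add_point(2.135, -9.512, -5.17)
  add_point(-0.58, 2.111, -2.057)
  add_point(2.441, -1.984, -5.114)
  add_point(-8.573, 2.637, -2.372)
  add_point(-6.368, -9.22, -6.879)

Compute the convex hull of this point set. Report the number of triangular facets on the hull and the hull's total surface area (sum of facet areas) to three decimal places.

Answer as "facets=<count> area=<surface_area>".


Hull vertices (6/6): indices [0, 1, 2, 3, 4, 5].

Facet areas (half cross-product norm):
  f1: (p2, p0, p4) → 29.3161
  f2: (p2, p1, p4) → 47.5870
  f3: (p5, p0, p4) → 81.2525
  f4: (p5, p1, p4) → 55.3910
  f5: (p5, p1, p0) → 42.9887
  f6: (p3, p1, p0) → 15.2942
  f7: (p3, p2, p0) → 11.8388
  f8: (p3, p2, p1) → 16.5536
Σ area = 300.222

Euler characteristic 6−12+8 = 2 ✓

facets=8 area=300.222


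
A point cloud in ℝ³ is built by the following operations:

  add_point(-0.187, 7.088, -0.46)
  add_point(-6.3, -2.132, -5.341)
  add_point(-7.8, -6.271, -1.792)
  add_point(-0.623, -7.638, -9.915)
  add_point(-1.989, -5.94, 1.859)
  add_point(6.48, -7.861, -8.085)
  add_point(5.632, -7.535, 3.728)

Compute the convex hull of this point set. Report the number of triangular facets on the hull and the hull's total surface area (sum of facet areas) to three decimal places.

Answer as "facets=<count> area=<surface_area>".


facets=10 area=493.952

Extreme-point indices: [0, 1, 2, 3, 4, 5, 6] — 7 of 7 on the boundary.

Per-facet area ½‖(b−a)×(c−a)‖:
  f1: (p6, p0, p5) → 94.4054
  f2: (p3, p0, p5) → 63.6580
  f3: (p3, p6, p2) → 75.0380
  f4: (p3, p6, p5) → 42.7735
  f5: (p4, p0, p2) → 45.7702
  f6: (p4, p6, p2) → 10.8200
  f7: (p4, p6, p0) → 53.1647
  f8: (p1, p0, p2) → 30.7186
  f9: (p1, p3, p2) → 25.8124
  f10: (p1, p3, p0) → 51.7910
Σ area = 493.952

Euler characteristic 7−15+10 = 2 ✓


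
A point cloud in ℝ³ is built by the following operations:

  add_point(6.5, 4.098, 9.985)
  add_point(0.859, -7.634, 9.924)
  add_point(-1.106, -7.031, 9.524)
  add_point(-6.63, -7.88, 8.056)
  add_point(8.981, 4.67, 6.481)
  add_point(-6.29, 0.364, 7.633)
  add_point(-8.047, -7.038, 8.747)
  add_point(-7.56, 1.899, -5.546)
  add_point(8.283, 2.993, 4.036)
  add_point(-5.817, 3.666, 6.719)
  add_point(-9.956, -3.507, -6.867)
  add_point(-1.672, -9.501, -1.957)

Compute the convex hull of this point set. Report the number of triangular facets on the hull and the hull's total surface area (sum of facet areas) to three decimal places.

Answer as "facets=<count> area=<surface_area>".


Hull vertices (11/12): indices [0, 1, 3, 4, 5, 6, 7, 8, 9, 10, 11].

Facet areas (half cross-product norm):
  f1: (p9, p0, p4) → 25.8596
  f2: (p9, p6, p10) → 83.5002
  f3: (p1, p6, p0) → 54.4515
  f4: (p1, p0, p4) → 26.2646
  f5: (p1, p8, p4) → 21.2523
  f6: (p1, p8, p11) → 86.0802
  f7: (p7, p8, p4) → 21.6355
  f8: (p7, p9, p10) → 34.8307
  f9: (p7, p9, p4) → 91.9912
  f10: (p7, p11, p10) → 34.2286
  f11: (p7, p8, p11) → 109.3092
  f12: (p5, p6, p0) → 46.2780
  f13: (p5, p9, p0) → 21.9454
  f14: (p5, p9, p6) → 1.9991
  f15: (p3, p1, p11) → 42.6517
  f16: (p3, p1, p6) → 5.1824
  f17: (p3, p11, p10) → 64.0267
  f18: (p3, p6, p10) → 14.1784
Σ area = 785.665

Euler: V−E+F = 11−27+18 = 2.

facets=18 area=785.665


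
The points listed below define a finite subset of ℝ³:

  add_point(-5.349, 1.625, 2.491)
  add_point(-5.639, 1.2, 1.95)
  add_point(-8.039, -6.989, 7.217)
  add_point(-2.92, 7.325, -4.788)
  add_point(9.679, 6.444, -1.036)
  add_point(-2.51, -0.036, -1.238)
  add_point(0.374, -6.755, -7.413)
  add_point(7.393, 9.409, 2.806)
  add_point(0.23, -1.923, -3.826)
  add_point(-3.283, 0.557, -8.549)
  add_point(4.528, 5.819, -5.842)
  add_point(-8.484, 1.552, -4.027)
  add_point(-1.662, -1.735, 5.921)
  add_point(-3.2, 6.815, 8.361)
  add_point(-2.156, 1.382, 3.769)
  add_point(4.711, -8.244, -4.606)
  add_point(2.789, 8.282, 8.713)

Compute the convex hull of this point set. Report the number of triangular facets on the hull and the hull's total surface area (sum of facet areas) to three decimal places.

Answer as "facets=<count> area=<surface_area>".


Extreme-point indices: [2, 3, 4, 6, 7, 9, 10, 11, 12, 13, 15, 16] — 12 of 17 on the boundary.

Facet areas (half cross-product norm):
  f1: (p16, p15, p4) → 95.0982
  f2: (p7, p16, p4) → 13.7660
  f3: (p13, p2, p11) → 89.9699
  f4: (p13, p2, p16) → 37.9076
  f5: (p12, p16, p15) → 71.4322
  f6: (p12, p2, p15) → 57.3431
  f7: (p12, p2, p16) → 27.2027
  f8: (p10, p15, p4) → 49.9175
  f9: (p10, p7, p4) → 18.4833
  f10: (p6, p10, p15) → 35.8002
  f11: (p6, p10, p9) → 40.2977
  f12: (p6, p2, p15) → 45.3050
  f13: (p6, p2, p11) → 87.1259
  f14: (p6, p9, p11) → 26.7200
  f15: (p3, p10, p7) → 37.4048
  f16: (p3, p13, p11) → 52.5032
  f17: (p3, p9, p11) → 24.6768
  f18: (p3, p10, p9) → 29.1753
  f19: (p3, p7, p16) → 49.0737
  f20: (p3, p13, p16) → 40.6295
Σ area = 929.833

Euler characteristic 12−30+20 = 2 ✓

facets=20 area=929.833


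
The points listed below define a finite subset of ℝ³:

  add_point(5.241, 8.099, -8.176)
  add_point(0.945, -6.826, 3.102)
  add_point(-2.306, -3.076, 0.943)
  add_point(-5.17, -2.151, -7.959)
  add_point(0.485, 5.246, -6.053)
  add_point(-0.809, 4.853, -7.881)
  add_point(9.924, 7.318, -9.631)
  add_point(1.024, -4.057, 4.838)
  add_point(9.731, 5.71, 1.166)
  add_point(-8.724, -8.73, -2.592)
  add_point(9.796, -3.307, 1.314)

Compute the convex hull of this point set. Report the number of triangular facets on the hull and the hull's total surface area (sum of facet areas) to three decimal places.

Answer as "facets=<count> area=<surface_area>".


Hull vertices (11/11): indices [0, 1, 2, 3, 4, 5, 6, 7, 8, 9, 10].

Area of each hull facet:
  f1: (p8, p0, p6) → 25.9965
  f2: (p10, p3, p9) → 81.1726
  f3: (p10, p3, p6) → 122.4013
  f4: (p10, p8, p6) → 48.5694
  f5: (p10, p8, p7) → 42.6294
  f6: (p4, p8, p0) → 31.4722
  f7: (p4, p8, p7) → 74.2090
  f8: (p5, p0, p6) → 10.9163
  f9: (p5, p3, p6) → 33.0801
  f10: (p5, p4, p0) → 6.5349
  f11: (p5, p3, p9) → 22.5122
  f12: (p5, p4, p9) → 18.6249
  f13: (p1, p7, p9) → 16.8146
  f14: (p1, p10, p9) → 36.8299
  f15: (p1, p10, p7) → 15.4101
  f16: (p2, p7, p9) → 19.0781
  f17: (p2, p4, p9) → 47.8873
  f18: (p2, p4, p7) → 26.2083
Σ area = 680.347

Euler: V−E+F = 11−27+18 = 2.

facets=18 area=680.347


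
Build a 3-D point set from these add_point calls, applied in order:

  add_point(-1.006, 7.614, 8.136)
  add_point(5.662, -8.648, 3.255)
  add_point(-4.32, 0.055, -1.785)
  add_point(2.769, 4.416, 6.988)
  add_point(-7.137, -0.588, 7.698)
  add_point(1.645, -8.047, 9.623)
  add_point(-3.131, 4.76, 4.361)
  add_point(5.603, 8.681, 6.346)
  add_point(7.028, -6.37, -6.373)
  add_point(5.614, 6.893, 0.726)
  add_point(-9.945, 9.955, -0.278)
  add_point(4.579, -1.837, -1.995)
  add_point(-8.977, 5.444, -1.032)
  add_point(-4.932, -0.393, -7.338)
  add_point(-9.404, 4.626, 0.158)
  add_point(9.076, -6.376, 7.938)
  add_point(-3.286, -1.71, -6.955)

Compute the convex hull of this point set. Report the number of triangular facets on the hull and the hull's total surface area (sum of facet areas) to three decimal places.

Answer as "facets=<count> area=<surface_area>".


Hull vertices (13/17): indices [0, 1, 4, 5, 7, 8, 9, 10, 12, 13, 14, 15, 16].

Per-facet area ½‖(b−a)×(c−a)‖:
  f1: (p0, p5, p15) → 62.0613
  f2: (p1, p5, p15) → 21.8244
  f3: (p9, p13, p10) → 94.1237
  f4: (p12, p13, p10) → 13.6582
  f5: (p12, p14, p10) → 3.3127
  f6: (p12, p14, p13) → 6.7946
  f7: (p4, p0, p5) → 59.7790
  f8: (p4, p13, p5) → 88.5992
  f9: (p4, p14, p13) → 46.4546
  f10: (p4, p0, p10) → 60.9586
  f11: (p4, p14, p10) → 19.5721
  f12: (p7, p0, p10) → 38.0008
  f13: (p7, p9, p10) → 46.8539
  f14: (p7, p0, p15) → 53.7860
  f15: (p7, p9, p15) → 44.9128
  f16: (p8, p1, p15) → 25.6065
  f17: (p8, p9, p15) → 97.4544
  f18: (p8, p9, p13) → 90.8911
  f19: (p16, p8, p13) → 3.3525
  f20: (p16, p8, p1) → 56.5843
  f21: (p16, p13, p5) → 16.1028
  f22: (p16, p1, p5) → 56.2153
Σ area = 1006.899

Check V−E+F: 13 − 33 + 22 = 2.

facets=22 area=1006.899


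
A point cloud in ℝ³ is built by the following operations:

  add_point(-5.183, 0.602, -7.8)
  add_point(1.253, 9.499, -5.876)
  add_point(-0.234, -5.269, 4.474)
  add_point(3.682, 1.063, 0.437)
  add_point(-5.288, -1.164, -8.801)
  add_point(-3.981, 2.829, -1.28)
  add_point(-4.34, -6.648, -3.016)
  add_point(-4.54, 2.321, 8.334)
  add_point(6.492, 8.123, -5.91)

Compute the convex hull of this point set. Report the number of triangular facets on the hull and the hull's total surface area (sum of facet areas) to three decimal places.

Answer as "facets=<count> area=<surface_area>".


facets=14 area=516.339

Points on the hull: [0, 1, 2, 3, 4, 5, 6, 7, 8] (9 of 9).

Area of each hull facet:
  f1: (p6, p8, p4) → 60.2240
  f2: (p7, p6, p4) → 57.4941
  f3: (p2, p7, p6) → 39.8286
  f4: (p1, p8, p4) → 33.4007
  f5: (p1, p7, p8) → 44.6713
  f6: (p3, p6, p8) → 50.6782
  f7: (p3, p2, p6) → 36.5379
  f8: (p3, p7, p8) → 46.7827
  f9: (p3, p2, p7) → 39.6448
  f10: (p0, p7, p4) → 13.4048
  f11: (p0, p1, p4) → 6.6728
  f12: (p5, p1, p7) → 39.0491
  f13: (p5, p0, p7) → 14.5144
  f14: (p5, p0, p1) → 33.4350
Σ area = 516.339

Euler: V−E+F = 9−21+14 = 2.


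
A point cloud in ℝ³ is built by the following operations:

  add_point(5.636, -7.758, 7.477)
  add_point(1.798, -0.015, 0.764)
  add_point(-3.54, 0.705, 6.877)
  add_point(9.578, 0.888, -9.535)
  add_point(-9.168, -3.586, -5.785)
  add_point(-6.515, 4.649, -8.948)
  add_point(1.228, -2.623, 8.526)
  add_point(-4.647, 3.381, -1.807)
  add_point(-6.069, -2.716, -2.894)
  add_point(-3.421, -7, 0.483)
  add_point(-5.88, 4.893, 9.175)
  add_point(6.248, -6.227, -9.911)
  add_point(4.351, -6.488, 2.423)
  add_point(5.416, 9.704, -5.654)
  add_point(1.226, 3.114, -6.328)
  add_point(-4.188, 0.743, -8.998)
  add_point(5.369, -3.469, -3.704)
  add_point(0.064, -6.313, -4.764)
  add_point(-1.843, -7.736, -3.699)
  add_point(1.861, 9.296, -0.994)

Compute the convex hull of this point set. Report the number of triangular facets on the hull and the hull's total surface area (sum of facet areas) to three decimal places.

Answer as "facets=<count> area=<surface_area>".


facets=20 area=1056.998

Hull vertices (12/20): indices [0, 3, 4, 5, 6, 9, 10, 11, 13, 15, 18, 19].

Area of each hull facet:
  f1: (p0, p13, p3) → 102.1872
  f2: (p5, p13, p3) → 70.0403
  f3: (p5, p10, p4) → 79.1111
  f4: (p11, p0, p3) → 68.6080
  f5: (p11, p5, p3) → 63.6539
  f6: (p19, p0, p13) → 54.5870
  f7: (p19, p5, p13) → 36.4765
  f8: (p19, p5, p10) → 84.1206
  f9: (p18, p11, p4) → 39.9859
  f10: (p18, p11, p0) → 69.1893
  f11: (p15, p5, p4) → 16.4846
  f12: (p15, p11, p4) → 44.4869
  f13: (p15, p11, p5) → 12.4028
  f14: (p6, p19, p0) → 46.3322
  f15: (p6, p19, p10) → 68.5864
  f16: (p9, p18, p4) → 19.4235
  f17: (p9, p18, p0) → 24.9578
  f18: (p9, p10, p4) → 68.4269
  f19: (p9, p6, p0) → 34.7759
  f20: (p9, p6, p10) → 53.1613
Σ area = 1056.998

Euler: V−E+F = 12−30+20 = 2.


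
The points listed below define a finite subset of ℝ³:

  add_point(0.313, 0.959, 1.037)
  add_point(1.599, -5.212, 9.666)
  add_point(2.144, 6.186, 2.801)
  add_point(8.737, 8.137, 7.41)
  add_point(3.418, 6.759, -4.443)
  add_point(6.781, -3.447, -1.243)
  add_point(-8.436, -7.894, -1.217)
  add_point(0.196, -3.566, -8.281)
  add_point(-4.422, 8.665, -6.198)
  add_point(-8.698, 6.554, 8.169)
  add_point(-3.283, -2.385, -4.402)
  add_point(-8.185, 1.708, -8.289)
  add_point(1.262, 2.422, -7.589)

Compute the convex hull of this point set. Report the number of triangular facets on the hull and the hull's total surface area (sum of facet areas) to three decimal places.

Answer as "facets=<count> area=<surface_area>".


facets=16 area=1042.631

Points on the hull: [1, 3, 4, 5, 6, 7, 8, 9, 11, 12] (10 of 13).

Triangle areas on the boundary:
  f1: (p8, p3, p9) → 124.9783
  f2: (p1, p3, p9) → 112.0593
  f3: (p1, p6, p9) → 109.6390
  f4: (p11, p6, p9) → 96.1997
  f5: (p11, p8, p9) → 61.9215
  f6: (p11, p7, p6) → 53.8274
  f7: (p4, p8, p3) → 44.8659
  f8: (p5, p7, p6) → 57.5348
  f9: (p5, p1, p6) → 86.4228
  f10: (p5, p1, p3) → 83.1308
  f11: (p5, p4, p3) → 70.2028
  f12: (p12, p4, p8) → 22.7687
  f13: (p12, p11, p8) → 32.7033
  f14: (p12, p11, p7) → 28.1144
  f15: (p12, p5, p7) → 28.8212
  f16: (p12, p5, p4) → 29.4410
Σ area = 1042.631

Euler characteristic 10−24+16 = 2 ✓


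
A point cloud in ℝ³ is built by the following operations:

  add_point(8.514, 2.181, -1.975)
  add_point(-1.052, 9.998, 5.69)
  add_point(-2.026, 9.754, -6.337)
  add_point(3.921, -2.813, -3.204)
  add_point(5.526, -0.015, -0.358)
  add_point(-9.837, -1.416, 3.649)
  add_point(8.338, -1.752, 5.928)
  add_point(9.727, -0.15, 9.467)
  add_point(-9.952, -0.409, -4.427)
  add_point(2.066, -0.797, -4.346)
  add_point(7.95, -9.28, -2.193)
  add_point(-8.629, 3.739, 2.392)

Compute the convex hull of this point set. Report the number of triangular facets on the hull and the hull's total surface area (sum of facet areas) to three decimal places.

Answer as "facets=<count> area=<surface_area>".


facets=14 area=901.619

9 of the 12 inputs are extreme points: [0, 1, 2, 5, 7, 8, 9, 10, 11].

Facet areas (half cross-product norm):
  f1: (p5, p1, p7) → 110.9273
  f2: (p5, p10, p8) → 80.5182
  f3: (p5, p10, p7) → 141.4254
  f4: (p9, p2, p8) → 63.7091
  f5: (p9, p10, p8) → 51.4255
  f6: (p9, p10, p2) → 14.0667
  f7: (p0, p10, p7) → 66.3329
  f8: (p0, p10, p2) → 67.6566
  f9: (p0, p1, p7) → 80.2831
  f10: (p0, p2, p1) → 76.8111
  f11: (p11, p5, p8) → 20.8009
  f12: (p11, p5, p1) → 21.1724
  f13: (p11, p2, p8) → 48.8411
  f14: (p11, p2, p1) → 57.6486
Σ area = 901.619

Check V−E+F: 9 − 21 + 14 = 2.
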